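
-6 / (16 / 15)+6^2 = 243 / 8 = 30.38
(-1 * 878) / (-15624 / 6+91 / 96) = 84288 / 249893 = 0.34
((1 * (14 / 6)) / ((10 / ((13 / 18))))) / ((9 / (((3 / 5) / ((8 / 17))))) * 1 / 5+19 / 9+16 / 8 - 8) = -1547 / 22740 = -0.07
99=99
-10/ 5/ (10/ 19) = -19/ 5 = -3.80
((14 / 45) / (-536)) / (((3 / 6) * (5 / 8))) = -28 / 15075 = -0.00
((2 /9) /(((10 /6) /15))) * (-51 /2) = -51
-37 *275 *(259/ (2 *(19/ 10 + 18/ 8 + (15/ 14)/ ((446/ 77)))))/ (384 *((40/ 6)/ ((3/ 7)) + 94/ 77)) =-96966783375/ 2055104768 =-47.18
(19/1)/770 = 19/770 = 0.02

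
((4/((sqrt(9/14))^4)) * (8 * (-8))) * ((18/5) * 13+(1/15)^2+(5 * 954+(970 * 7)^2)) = -520551227155456/18225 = -28562481599.75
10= 10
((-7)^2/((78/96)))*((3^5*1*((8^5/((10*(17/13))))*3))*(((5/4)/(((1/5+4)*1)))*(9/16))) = 313528320/17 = 18442842.35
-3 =-3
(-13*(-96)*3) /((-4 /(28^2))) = -733824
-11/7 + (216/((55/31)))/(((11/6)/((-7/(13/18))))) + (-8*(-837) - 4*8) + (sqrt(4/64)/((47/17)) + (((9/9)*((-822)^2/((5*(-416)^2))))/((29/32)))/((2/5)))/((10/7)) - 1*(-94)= 190869887979139/31216625440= 6114.37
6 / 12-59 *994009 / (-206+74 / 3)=175939865 / 544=323418.87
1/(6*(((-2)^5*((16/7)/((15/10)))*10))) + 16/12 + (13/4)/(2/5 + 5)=1069891/552960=1.93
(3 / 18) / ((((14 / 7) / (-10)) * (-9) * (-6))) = -5 / 324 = -0.02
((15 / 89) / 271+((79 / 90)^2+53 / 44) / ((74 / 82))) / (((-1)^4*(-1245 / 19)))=-0.03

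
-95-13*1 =-108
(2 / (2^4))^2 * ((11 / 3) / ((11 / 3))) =1 / 64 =0.02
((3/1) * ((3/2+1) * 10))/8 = 75/8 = 9.38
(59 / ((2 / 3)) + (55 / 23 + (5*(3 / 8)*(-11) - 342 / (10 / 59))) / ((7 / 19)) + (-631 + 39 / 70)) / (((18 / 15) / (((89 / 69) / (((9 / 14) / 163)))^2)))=-57571508094184483 / 106436916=-540897935.21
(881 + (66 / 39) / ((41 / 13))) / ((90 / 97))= 3505871 / 3690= 950.10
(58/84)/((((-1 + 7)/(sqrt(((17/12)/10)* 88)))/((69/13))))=667* sqrt(2805)/16380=2.16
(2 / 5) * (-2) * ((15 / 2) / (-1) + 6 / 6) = 26 / 5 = 5.20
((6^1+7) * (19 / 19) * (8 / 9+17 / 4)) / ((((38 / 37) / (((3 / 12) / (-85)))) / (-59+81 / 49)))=25004785 / 2279088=10.97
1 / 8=0.12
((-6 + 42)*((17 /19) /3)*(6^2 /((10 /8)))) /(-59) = -5.24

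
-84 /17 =-4.94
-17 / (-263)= 17 / 263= 0.06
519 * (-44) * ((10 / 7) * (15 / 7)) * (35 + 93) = -438451200 / 49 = -8947983.67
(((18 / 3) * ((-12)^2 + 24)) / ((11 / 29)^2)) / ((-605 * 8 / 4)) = -423864 / 73205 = -5.79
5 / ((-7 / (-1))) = 5 / 7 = 0.71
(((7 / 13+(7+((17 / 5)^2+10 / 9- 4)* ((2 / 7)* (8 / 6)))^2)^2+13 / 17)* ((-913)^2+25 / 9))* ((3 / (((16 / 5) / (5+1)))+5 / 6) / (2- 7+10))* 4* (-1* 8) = -15166170069662113623847919743832 / 38663987482894921875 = -392255715383.00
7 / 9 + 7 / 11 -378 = -37282 / 99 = -376.59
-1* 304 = -304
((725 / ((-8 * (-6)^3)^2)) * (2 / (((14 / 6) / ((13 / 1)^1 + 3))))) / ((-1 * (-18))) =725 / 3919104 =0.00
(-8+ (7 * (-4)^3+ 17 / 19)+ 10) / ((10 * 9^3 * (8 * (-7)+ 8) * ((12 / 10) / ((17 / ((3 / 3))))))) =47923 / 2659392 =0.02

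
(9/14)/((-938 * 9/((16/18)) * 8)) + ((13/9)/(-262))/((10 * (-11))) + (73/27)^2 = 252105928567/34487553870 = 7.31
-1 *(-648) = 648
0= 0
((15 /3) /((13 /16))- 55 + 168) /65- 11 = -7746 /845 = -9.17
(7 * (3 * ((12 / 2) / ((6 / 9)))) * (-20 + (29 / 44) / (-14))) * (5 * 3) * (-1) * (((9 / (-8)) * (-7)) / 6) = 105028245 / 1408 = 74593.92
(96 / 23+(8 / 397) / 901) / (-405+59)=-17169548 / 1423276363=-0.01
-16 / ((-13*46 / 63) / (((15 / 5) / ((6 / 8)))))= 2016 / 299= 6.74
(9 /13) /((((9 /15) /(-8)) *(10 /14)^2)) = -1176 /65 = -18.09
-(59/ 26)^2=-3481/ 676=-5.15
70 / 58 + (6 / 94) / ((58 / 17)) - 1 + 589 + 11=1636215 / 2726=600.23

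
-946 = -946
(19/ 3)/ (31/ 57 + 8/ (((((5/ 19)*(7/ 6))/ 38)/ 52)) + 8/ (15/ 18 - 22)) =1604645/ 13045530803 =0.00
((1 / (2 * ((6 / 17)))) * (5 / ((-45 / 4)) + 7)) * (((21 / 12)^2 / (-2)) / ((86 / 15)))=-245735 / 99072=-2.48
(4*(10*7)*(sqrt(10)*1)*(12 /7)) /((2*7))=240*sqrt(10) /7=108.42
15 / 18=5 / 6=0.83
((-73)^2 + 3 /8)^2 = 1817743225 /64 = 28402237.89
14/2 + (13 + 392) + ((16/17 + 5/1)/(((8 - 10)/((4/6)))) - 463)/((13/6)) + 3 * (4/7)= 308020/1547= 199.11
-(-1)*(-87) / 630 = -29 / 210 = -0.14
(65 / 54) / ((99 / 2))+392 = 1047881 / 2673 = 392.02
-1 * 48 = -48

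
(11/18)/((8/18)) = 11/8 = 1.38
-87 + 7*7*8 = 305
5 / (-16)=-5 / 16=-0.31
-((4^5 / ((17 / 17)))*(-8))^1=8192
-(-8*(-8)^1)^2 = -4096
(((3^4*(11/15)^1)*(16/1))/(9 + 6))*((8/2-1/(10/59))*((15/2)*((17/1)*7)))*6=-16116408/25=-644656.32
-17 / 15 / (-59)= 17 / 885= 0.02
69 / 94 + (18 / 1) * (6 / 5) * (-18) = -182391 / 470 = -388.07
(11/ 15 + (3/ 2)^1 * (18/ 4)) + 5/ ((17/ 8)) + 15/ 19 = 205927/ 19380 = 10.63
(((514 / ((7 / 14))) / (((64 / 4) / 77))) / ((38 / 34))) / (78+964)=336413 / 79192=4.25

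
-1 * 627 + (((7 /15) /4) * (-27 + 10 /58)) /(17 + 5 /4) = -19915831 /31755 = -627.17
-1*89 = -89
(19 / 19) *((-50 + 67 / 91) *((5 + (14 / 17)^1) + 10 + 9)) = -1891826 / 1547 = -1222.90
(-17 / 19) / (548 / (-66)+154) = -561 / 91352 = -0.01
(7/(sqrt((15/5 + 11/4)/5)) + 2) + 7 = 14*sqrt(115)/23 + 9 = 15.53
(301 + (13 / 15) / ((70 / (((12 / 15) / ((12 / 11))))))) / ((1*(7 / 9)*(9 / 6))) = 4740893 / 18375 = 258.01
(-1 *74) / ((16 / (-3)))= 13.88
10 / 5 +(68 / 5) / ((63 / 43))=3554 / 315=11.28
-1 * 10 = -10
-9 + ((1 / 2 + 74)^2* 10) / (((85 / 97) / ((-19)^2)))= 777412111 / 34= 22865062.09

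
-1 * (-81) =81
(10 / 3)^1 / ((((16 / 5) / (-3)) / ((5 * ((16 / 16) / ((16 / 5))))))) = -625 / 128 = -4.88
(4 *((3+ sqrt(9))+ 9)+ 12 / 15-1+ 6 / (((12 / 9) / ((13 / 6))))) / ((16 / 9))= 12519 / 320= 39.12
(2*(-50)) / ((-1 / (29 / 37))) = 2900 / 37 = 78.38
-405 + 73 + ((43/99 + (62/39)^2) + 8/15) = -9160363/27885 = -328.51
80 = 80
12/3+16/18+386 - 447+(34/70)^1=-17522/315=-55.63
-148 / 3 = -49.33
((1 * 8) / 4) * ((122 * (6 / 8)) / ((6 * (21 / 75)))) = 108.93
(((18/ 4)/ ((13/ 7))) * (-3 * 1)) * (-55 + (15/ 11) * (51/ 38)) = 4200525/ 10868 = 386.50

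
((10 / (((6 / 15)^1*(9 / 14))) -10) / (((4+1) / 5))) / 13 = 20 / 9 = 2.22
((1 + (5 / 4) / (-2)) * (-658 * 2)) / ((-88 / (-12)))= -2961 / 44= -67.30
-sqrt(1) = -1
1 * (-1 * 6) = -6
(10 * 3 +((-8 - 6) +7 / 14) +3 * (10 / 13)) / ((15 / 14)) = 1141 / 65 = 17.55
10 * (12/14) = 60/7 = 8.57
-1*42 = -42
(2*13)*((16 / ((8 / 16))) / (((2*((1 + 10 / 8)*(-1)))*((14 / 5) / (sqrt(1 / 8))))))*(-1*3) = 1040*sqrt(2) / 21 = 70.04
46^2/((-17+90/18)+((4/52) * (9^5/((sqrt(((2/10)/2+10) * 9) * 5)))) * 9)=361180040/10458304923+270719982 * sqrt(1010)/3486101641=2.50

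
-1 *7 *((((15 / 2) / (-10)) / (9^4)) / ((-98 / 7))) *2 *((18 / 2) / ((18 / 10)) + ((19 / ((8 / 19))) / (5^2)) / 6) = -6361 / 10497600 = -0.00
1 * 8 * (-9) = -72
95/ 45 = 19/ 9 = 2.11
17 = 17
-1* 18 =-18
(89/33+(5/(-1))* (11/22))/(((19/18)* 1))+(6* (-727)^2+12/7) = 4639430343/1463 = 3171175.90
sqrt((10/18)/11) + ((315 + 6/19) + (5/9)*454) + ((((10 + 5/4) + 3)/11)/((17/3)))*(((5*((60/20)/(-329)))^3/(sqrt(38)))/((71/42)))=-91125*sqrt(38)/270177762316 + sqrt(55)/33 + 97049/171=567.76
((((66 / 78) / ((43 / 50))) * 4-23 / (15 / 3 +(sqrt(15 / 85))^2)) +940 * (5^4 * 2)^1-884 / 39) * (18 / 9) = 173398380037 / 73788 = 2349953.65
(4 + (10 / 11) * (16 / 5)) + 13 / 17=1435 / 187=7.67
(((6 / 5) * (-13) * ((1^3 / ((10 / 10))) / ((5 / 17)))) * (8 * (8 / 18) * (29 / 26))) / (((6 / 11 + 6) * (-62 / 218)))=113.00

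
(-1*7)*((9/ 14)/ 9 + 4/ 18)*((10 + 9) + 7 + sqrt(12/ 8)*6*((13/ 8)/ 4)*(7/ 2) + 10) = -74 - 3367*sqrt(6)/ 384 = -95.48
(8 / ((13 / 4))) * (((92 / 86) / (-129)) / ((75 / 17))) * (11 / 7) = -275264 / 37858275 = -0.01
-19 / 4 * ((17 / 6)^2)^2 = -1586899 / 5184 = -306.11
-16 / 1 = -16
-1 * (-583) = 583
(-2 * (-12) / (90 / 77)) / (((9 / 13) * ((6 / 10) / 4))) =16016 / 81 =197.73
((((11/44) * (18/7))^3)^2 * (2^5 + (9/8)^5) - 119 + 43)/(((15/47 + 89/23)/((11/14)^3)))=-26132661142791060253/3065551907650011136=-8.52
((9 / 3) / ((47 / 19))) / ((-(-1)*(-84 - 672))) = -19 / 11844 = -0.00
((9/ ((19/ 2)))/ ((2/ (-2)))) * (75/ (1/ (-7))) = 9450/ 19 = 497.37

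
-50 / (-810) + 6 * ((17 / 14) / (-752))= 22189 / 426384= 0.05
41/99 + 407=40334/99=407.41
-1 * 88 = -88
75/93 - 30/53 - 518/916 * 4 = -760619/376247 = -2.02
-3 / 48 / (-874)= 1 / 13984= 0.00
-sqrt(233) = -15.26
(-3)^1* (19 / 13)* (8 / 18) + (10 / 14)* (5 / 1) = 443 / 273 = 1.62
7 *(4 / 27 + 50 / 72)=637 / 108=5.90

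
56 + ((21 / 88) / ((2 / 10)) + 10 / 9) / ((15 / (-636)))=-8257 / 198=-41.70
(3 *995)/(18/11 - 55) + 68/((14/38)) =528559/4109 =128.63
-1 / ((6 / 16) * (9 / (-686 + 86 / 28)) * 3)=67.45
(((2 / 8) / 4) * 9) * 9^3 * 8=6561 / 2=3280.50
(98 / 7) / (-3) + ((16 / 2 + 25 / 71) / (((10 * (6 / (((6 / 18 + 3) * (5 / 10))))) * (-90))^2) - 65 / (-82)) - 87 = -2776973843687 / 30558513600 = -90.87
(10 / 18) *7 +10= 125 / 9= 13.89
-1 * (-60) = 60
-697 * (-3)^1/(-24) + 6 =-81.12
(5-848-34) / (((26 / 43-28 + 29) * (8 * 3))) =-37711 / 1656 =-22.77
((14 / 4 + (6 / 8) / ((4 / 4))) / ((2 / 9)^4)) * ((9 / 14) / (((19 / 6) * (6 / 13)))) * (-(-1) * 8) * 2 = 13049829 / 1064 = 12264.88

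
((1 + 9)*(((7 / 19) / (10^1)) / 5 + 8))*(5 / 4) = 7607 / 76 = 100.09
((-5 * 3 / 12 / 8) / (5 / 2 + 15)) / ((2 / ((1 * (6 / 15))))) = -1 / 560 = -0.00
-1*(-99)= 99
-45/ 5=-9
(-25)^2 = 625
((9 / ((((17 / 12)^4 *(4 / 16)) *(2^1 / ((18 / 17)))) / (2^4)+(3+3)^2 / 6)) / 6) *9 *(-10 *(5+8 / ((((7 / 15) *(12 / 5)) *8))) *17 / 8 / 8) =-17667460800 / 511584311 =-34.53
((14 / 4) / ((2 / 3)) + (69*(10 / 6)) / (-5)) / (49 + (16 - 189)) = 71 / 496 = 0.14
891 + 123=1014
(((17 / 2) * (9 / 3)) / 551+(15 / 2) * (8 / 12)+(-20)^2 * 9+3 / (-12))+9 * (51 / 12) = 4014637 / 1102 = 3643.05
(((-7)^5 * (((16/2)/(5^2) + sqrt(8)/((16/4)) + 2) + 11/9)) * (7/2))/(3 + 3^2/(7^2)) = -4594546397/70200-5764801 * sqrt(2)/624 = -78514.54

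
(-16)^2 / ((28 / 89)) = 5696 / 7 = 813.71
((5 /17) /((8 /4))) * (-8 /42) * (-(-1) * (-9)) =30 /119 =0.25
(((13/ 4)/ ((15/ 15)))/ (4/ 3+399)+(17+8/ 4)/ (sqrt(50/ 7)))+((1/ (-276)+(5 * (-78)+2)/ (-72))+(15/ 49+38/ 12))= 19 * sqrt(14)/ 10+216010883/ 24363486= 15.98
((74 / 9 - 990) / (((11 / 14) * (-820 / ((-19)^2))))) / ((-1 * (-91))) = 1594898 / 263835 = 6.05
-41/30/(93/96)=-656/465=-1.41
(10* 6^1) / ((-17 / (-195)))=11700 / 17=688.24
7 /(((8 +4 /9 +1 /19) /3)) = 3591 /1453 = 2.47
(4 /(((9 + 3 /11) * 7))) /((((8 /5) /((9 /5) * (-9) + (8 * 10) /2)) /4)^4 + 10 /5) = 18536749 /601601787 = 0.03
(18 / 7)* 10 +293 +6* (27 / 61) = 137225 / 427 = 321.37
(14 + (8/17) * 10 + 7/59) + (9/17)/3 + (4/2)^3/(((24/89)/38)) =1146.33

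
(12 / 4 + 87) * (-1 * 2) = -180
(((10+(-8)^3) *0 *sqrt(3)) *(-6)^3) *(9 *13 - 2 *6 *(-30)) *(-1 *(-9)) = 0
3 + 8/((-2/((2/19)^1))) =2.58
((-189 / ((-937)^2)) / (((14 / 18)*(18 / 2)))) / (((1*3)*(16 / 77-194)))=77 / 1455672602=0.00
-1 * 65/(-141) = 65/141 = 0.46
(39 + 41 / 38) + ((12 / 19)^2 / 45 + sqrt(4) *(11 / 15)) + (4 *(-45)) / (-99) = 43.37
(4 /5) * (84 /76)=84 /95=0.88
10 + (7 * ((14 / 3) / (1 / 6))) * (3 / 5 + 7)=7498 / 5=1499.60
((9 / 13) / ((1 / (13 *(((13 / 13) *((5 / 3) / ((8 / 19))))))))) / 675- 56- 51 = -38501 / 360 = -106.95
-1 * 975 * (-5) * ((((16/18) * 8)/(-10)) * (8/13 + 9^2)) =-848800/3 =-282933.33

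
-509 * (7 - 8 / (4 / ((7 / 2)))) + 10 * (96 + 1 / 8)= 3845 / 4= 961.25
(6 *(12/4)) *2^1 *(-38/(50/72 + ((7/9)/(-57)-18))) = 2807136/35539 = 78.99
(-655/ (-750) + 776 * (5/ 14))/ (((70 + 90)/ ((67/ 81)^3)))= 87797832671/ 89282088000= 0.98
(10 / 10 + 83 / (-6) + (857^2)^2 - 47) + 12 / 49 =158588108061175 / 294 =539415333541.41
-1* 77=-77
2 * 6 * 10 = 120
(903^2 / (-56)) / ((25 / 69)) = -8037603 / 200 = -40188.02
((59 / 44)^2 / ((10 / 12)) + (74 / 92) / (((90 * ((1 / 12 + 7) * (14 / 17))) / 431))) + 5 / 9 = 118295579 / 35065800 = 3.37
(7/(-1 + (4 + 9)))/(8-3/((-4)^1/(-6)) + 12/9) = 7/58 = 0.12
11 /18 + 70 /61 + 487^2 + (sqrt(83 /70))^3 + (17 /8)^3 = 83 * sqrt(5810) /4900 + 66668551445 /281088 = 237181.65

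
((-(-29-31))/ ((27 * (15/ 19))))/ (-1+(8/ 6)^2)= 76/ 21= 3.62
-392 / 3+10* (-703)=-21482 / 3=-7160.67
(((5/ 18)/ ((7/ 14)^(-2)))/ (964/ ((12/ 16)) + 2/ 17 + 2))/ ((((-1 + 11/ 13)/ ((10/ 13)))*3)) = -85/ 945504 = -0.00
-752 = -752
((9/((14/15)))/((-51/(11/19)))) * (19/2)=-495/476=-1.04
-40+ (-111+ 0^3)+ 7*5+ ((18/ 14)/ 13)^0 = -115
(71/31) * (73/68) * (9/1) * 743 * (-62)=-34658721/34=-1019374.15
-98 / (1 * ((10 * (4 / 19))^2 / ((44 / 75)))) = -194579 / 15000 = -12.97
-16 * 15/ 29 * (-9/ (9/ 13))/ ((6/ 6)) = 3120/ 29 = 107.59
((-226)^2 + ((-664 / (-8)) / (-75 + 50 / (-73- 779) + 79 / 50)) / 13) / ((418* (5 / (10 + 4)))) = 1818605591159 / 5315457290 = 342.14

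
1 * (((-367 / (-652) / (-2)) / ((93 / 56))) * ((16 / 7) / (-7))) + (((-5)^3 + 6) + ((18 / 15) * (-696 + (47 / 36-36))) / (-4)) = 85114231 / 848904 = 100.26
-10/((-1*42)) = 5/21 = 0.24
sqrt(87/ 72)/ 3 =sqrt(174)/ 36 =0.37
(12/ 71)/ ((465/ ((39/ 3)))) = 52/ 11005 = 0.00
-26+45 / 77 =-1957 / 77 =-25.42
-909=-909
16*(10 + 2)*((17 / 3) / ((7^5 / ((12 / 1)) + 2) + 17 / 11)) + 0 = 143616 / 185345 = 0.77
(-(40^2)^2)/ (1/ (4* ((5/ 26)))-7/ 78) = -124800000/ 59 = -2115254.24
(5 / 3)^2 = 25 / 9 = 2.78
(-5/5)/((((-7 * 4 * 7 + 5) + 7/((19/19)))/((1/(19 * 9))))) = 1/31464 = 0.00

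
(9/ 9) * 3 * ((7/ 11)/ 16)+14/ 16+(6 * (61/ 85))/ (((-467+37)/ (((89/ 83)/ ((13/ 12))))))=3416378731/ 3470495600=0.98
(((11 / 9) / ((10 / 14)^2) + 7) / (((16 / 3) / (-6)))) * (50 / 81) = -1057 / 162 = -6.52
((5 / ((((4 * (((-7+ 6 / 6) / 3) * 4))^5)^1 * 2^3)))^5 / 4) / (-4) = 3125 / 22300745198530623141535718272648361505980416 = 0.00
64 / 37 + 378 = 14050 / 37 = 379.73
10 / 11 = 0.91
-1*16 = -16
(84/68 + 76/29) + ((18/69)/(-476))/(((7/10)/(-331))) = 4.12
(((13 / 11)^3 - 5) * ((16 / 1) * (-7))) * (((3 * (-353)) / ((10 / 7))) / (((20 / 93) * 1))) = -43027394508 / 33275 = -1293084.73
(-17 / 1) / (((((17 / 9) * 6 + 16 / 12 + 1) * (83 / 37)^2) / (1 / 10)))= -69819 / 2824490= -0.02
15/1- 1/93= 1394/93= 14.99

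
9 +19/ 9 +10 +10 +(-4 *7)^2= 7336/ 9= 815.11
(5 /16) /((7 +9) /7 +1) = 35 /368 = 0.10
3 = 3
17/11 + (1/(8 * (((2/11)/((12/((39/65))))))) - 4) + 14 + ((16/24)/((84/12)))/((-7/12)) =54185/2156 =25.13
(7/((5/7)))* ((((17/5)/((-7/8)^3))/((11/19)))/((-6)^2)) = -41344/17325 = -2.39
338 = 338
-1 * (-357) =357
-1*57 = -57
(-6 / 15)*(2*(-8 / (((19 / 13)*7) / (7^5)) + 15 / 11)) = 10985836 / 1045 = 10512.76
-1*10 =-10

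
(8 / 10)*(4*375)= 1200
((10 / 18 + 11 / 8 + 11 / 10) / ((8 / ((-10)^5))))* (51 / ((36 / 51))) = -197061875 / 72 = -2736970.49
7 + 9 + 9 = 25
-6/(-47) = 6/47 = 0.13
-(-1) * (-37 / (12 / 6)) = -37 / 2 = -18.50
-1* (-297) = 297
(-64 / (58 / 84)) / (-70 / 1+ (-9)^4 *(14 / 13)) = -78 / 5887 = -0.01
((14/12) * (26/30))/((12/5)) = 91/216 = 0.42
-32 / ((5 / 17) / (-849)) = 461856 / 5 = 92371.20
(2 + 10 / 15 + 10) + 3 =47 / 3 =15.67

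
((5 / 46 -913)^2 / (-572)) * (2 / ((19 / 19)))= -1763412049 / 605176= -2913.88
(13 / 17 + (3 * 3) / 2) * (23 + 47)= 6265 / 17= 368.53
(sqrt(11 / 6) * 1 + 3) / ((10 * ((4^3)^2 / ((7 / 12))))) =7 * sqrt(66) / 2949120 + 7 / 163840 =0.00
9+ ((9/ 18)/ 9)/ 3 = 487/ 54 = 9.02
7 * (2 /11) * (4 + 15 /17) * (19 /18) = 11039 /1683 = 6.56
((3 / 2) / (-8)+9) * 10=705 / 8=88.12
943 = 943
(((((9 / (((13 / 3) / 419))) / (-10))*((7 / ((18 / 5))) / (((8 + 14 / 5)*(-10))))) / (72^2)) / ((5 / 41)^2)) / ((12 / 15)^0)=4930373 / 242611200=0.02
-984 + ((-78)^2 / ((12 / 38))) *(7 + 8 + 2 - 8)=172410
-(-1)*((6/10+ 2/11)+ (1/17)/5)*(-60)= -8904/187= -47.61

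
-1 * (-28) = 28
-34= -34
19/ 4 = 4.75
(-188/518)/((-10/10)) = 94/259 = 0.36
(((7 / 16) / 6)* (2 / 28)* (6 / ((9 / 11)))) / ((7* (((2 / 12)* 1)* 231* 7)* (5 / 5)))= 1 / 49392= 0.00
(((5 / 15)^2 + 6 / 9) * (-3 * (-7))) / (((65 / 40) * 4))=98 / 39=2.51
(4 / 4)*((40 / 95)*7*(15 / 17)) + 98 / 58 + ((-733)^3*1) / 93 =-4234757.40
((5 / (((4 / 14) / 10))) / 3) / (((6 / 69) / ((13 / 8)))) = 52325 / 48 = 1090.10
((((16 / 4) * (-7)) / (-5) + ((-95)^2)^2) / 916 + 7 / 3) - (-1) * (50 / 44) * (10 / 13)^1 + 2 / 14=1223027297839 / 13753740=88923.25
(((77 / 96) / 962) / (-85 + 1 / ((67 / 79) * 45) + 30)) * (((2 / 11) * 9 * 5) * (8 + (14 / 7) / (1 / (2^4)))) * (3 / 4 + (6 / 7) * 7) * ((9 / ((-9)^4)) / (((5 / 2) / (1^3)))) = -1675 / 91112944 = -0.00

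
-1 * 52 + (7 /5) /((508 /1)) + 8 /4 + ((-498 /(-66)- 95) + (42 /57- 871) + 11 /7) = -3738849439 /3716020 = -1006.14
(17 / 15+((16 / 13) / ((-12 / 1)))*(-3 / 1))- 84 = -16099 / 195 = -82.56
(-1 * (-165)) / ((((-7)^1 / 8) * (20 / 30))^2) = 23760 / 49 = 484.90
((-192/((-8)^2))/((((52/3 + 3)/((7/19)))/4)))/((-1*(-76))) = -63/22021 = -0.00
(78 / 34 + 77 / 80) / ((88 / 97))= 429613 / 119680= 3.59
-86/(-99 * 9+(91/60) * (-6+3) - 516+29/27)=46440/761657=0.06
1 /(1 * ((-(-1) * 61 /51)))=51 /61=0.84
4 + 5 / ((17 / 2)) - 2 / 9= 668 / 153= 4.37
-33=-33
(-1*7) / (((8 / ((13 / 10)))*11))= -91 / 880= -0.10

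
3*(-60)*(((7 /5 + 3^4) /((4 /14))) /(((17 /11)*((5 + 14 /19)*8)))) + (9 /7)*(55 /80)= -151711065 /207536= -731.01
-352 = -352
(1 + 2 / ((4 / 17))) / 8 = 19 / 16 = 1.19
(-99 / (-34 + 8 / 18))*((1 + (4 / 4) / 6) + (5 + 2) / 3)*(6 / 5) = 18711 / 1510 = 12.39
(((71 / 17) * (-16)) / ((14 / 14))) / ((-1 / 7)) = 7952 / 17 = 467.76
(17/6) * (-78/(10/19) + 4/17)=-12577/30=-419.23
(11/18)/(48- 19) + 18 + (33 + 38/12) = 14143/261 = 54.19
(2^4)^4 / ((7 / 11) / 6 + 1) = 4325376 / 73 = 59251.73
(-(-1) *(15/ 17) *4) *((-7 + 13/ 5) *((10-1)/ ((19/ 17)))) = -2376/ 19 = -125.05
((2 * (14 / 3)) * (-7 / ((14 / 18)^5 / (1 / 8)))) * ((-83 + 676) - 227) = -3601989 / 343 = -10501.43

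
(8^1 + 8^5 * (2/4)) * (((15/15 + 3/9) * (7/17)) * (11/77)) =21856/17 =1285.65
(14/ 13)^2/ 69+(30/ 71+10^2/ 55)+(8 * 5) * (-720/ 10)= -26208294254/ 9107241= -2877.74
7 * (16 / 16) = 7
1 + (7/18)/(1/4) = 23/9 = 2.56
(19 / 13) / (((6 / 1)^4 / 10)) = 95 / 8424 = 0.01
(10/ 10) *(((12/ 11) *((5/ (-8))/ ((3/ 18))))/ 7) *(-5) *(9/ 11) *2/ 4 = 1.20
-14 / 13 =-1.08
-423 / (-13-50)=47 / 7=6.71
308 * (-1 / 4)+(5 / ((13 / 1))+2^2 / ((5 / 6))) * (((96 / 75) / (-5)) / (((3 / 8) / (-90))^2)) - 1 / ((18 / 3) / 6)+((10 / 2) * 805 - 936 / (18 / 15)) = -23817061 / 325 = -73283.26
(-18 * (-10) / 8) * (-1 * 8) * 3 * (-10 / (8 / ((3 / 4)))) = 2025 / 4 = 506.25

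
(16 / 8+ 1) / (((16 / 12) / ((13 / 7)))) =117 / 28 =4.18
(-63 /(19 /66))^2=17288964 /361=47891.87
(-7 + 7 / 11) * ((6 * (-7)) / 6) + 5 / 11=45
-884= -884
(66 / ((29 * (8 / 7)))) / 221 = 231 / 25636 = 0.01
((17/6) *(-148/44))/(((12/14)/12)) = -4403/33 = -133.42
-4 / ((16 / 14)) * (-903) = 6321 / 2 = 3160.50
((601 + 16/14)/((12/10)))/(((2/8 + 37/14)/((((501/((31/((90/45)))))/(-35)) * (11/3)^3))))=-1249196740/158193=-7896.66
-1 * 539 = -539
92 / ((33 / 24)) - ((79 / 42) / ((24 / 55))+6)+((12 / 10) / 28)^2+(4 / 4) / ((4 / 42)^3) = 2356082989 / 1940400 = 1214.23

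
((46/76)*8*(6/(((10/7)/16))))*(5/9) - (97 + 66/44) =82.27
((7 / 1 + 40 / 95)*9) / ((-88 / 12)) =-3807 / 418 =-9.11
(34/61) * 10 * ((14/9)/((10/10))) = 8.67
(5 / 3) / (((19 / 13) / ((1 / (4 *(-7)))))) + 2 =3127 / 1596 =1.96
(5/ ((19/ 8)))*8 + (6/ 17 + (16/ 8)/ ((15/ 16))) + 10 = 142096/ 4845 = 29.33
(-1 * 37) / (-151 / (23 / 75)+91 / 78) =5106 / 67789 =0.08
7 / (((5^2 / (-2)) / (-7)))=98 / 25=3.92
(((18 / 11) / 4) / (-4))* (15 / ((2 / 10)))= -675 / 88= -7.67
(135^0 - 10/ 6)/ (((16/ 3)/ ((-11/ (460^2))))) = 11/ 1692800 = 0.00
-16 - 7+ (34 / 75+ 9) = -1016 / 75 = -13.55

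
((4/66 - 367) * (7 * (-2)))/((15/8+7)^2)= 10849664/166353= 65.22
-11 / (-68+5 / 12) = 132 / 811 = 0.16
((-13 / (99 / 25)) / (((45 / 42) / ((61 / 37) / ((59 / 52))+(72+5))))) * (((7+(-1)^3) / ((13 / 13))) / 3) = -311698660 / 648351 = -480.76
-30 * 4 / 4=-30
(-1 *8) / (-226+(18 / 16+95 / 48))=0.04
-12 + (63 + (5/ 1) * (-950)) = -4699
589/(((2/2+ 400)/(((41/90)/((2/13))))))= 313937/72180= 4.35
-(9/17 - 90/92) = 351/782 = 0.45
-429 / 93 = -4.61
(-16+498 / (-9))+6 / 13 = -2764 / 39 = -70.87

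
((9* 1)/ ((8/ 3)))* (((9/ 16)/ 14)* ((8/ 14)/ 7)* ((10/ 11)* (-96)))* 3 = -10935/ 3773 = -2.90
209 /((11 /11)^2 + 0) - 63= 146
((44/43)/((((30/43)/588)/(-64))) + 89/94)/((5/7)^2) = -1271086803/11750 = -108177.60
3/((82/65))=195/82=2.38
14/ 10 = 7/ 5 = 1.40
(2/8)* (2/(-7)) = -0.07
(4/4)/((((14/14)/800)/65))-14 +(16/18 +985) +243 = 478934/9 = 53214.89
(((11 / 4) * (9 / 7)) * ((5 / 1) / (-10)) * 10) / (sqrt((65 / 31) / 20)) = -495 * sqrt(403) / 182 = -54.60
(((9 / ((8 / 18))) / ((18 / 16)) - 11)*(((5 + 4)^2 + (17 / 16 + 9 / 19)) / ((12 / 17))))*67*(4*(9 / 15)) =131612.20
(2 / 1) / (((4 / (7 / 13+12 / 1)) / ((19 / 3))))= 3097 / 78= 39.71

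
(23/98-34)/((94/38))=-13.65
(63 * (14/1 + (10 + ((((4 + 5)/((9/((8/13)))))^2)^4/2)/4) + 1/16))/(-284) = -19787662567071/3706680396224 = -5.34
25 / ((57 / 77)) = 1925 / 57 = 33.77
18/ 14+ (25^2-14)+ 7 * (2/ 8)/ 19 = 325785/ 532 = 612.38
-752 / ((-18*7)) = 376 / 63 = 5.97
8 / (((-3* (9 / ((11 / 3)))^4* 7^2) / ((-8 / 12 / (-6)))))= -117128 / 703096443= -0.00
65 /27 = 2.41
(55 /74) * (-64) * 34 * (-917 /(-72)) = -6859160 /333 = -20598.08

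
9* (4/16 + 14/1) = 513/4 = 128.25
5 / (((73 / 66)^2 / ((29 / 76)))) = 157905 / 101251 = 1.56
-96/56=-12/7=-1.71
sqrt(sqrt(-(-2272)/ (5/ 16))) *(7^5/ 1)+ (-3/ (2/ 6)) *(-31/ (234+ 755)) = 279/ 989+ 67228 *142^(1/ 4) *5^(3/ 4)/ 5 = 155196.02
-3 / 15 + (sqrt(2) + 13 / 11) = 54 / 55 + sqrt(2) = 2.40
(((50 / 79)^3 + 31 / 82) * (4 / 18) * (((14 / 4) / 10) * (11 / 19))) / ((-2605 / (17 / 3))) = -11141426527 / 180093883950900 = -0.00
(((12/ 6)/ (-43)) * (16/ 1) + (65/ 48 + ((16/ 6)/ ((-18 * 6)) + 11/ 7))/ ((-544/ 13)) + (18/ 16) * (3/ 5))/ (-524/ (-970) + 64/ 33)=-156813403813/ 2807284773888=-0.06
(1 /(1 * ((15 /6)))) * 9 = 18 /5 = 3.60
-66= -66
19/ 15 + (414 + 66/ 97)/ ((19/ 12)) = 7275337/ 27645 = 263.17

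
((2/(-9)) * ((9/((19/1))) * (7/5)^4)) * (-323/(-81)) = -1.61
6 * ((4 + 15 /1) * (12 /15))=456 /5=91.20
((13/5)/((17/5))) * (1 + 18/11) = 377/187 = 2.02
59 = 59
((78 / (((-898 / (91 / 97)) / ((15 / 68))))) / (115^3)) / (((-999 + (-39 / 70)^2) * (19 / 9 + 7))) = 521703 / 401650629012041914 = 0.00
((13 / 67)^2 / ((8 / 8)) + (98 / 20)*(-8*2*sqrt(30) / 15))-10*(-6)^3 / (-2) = -4847951 / 4489-392*sqrt(30) / 75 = -1108.59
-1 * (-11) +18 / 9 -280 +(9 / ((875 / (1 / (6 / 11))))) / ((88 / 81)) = -3737757 / 14000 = -266.98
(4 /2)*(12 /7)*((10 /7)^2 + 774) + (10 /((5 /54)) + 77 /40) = 2770.64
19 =19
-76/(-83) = 76/83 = 0.92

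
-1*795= -795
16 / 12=4 / 3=1.33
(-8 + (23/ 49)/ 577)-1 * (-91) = 2346682/ 28273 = 83.00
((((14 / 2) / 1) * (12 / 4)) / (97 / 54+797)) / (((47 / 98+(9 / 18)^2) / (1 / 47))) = 222264 / 289910335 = 0.00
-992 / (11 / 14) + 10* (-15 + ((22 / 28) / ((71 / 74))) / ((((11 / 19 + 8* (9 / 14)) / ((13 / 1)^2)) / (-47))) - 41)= -7839767578 / 594341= -13190.69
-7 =-7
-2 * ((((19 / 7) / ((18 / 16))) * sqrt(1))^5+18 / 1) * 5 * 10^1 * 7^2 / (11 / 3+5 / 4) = -39600267922400 / 398324871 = -99417.01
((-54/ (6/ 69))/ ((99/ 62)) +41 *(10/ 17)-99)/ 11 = -86729/ 2057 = -42.16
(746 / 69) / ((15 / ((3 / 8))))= 373 / 1380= 0.27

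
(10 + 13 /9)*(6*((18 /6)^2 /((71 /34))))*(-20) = -420240 /71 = -5918.87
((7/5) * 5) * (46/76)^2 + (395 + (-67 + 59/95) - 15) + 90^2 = 60764859/7220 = 8416.19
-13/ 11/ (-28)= 13/ 308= 0.04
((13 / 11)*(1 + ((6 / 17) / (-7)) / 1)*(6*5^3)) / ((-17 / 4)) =-4407000 / 22253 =-198.04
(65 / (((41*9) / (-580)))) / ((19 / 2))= -75400 / 7011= -10.75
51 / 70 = 0.73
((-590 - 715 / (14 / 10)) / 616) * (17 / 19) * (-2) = 130985 / 40964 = 3.20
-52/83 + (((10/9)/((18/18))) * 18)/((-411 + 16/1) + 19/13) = -71903/106157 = -0.68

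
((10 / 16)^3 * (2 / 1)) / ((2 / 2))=125 / 256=0.49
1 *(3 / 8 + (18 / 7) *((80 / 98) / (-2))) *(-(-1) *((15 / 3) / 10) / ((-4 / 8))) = 1851 / 2744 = 0.67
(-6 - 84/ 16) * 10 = -225/ 2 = -112.50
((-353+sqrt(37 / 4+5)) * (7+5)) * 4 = -16944+24 * sqrt(57) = -16762.80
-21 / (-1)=21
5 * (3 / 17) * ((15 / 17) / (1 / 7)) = 1575 / 289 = 5.45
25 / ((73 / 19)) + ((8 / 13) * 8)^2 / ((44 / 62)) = 5517649 / 135707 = 40.66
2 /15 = 0.13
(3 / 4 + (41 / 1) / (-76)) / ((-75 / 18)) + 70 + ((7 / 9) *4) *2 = 325634 / 4275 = 76.17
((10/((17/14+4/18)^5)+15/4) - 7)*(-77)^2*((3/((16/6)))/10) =-66974266683199953/62164558368320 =-1077.37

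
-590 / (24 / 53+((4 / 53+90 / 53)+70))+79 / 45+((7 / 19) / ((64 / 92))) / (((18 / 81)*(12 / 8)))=-21053231 / 4363920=-4.82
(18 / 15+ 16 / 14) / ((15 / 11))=902 / 525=1.72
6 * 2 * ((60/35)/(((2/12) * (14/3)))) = 1296/49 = 26.45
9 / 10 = 0.90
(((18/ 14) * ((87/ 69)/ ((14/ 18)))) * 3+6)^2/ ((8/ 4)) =190688481/ 2540258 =75.07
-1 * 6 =-6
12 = 12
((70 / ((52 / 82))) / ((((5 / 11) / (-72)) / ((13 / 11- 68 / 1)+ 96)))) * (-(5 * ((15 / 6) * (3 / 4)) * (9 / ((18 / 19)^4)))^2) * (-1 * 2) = -325967648391293125 / 29113344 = -11196503170.21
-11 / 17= -0.65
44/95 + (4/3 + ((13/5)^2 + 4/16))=50197/5700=8.81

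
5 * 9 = 45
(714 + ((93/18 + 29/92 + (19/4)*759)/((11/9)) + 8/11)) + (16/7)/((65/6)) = 3669.17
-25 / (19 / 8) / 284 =-50 / 1349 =-0.04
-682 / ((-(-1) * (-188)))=341 / 94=3.63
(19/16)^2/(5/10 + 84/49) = 2527/3968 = 0.64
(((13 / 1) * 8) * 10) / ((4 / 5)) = 1300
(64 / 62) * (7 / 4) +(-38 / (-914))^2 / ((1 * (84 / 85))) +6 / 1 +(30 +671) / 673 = 3239083684807 / 366006201708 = 8.85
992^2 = 984064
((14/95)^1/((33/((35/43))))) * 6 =196/8987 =0.02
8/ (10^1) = 4/ 5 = 0.80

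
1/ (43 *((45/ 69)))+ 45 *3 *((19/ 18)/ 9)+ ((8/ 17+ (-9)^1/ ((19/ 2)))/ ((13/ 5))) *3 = 82977829/ 5416710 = 15.32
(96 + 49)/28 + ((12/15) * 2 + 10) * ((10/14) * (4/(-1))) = -783/28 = -27.96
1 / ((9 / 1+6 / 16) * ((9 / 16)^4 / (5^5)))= 65536000 / 19683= 3329.57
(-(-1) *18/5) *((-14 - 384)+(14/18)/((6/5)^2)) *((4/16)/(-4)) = 128777/1440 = 89.43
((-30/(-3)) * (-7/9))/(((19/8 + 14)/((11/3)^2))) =-67760/10611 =-6.39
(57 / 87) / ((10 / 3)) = 0.20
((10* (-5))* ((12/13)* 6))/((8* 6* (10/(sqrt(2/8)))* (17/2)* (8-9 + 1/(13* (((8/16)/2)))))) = 5/102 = 0.05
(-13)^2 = 169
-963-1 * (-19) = -944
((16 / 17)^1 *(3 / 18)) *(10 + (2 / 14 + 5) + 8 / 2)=1072 / 357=3.00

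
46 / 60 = 23 / 30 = 0.77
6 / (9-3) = 1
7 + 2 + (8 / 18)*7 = 109 / 9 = 12.11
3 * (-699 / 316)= -2097 / 316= -6.64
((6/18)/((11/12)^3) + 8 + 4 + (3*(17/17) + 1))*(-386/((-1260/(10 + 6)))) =33770368/419265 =80.55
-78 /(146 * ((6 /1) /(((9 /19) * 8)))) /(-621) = 52 /95703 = 0.00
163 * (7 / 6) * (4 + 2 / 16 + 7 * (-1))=-26243 / 48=-546.73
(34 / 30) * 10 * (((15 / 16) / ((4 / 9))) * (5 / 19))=3825 / 608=6.29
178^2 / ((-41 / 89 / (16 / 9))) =-45118016 / 369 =-122271.05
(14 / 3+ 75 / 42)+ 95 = 4261 / 42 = 101.45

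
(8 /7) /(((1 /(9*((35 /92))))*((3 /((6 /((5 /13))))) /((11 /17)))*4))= 1287 /391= 3.29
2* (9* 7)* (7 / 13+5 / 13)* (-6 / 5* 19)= -172368 / 65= -2651.82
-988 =-988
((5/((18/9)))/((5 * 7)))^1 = 1/14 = 0.07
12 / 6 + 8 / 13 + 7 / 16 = 635 / 208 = 3.05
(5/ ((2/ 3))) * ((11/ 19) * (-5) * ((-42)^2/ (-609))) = 34650/ 551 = 62.89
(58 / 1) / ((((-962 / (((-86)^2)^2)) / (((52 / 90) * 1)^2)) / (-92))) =7588972408576 / 74925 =101287586.37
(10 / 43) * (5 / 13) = 50 / 559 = 0.09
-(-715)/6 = 715/6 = 119.17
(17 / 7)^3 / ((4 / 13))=63869 / 1372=46.55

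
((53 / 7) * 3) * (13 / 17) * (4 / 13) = 636 / 119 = 5.34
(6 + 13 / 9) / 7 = 67 / 63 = 1.06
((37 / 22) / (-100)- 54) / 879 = -118837 / 1933800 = -0.06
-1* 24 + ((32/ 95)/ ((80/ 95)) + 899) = 4377/ 5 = 875.40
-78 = -78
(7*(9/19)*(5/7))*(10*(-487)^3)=-51975586350/19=-2735557176.32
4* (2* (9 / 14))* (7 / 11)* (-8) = -288 / 11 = -26.18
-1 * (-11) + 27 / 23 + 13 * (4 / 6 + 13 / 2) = 14537 / 138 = 105.34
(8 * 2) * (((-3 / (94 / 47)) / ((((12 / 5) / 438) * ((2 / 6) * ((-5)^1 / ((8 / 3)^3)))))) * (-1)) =-149504 / 3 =-49834.67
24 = 24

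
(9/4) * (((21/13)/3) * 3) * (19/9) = 399/52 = 7.67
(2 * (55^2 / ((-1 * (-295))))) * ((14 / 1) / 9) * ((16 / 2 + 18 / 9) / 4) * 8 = 338800 / 531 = 638.04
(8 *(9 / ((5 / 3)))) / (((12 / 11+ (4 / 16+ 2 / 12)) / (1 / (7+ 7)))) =14256 / 6965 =2.05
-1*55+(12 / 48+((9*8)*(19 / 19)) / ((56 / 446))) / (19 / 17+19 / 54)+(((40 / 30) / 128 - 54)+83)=364.40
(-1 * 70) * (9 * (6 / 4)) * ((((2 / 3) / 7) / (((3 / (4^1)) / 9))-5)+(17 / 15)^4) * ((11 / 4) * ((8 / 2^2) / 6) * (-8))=-17209016 / 1125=-15296.90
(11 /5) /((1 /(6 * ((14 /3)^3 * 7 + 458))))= 694628 /45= 15436.18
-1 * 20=-20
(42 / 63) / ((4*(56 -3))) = 1 / 318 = 0.00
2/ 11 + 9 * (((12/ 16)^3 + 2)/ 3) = 5243/ 704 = 7.45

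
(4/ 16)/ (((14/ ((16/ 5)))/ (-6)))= -12/ 35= -0.34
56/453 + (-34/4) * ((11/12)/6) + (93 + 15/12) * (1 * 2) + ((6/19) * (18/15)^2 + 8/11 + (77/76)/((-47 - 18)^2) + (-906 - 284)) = -19229156975297/19200495600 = -1001.49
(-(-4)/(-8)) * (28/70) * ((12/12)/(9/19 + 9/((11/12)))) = -209/10755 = -0.02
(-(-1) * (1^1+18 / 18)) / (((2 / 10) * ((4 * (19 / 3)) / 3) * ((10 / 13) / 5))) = 585 / 76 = 7.70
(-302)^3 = -27543608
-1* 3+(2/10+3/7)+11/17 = -1026/595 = -1.72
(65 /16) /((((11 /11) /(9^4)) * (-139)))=-426465 /2224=-191.76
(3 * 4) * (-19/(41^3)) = -228/68921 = -0.00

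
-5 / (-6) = 5 / 6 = 0.83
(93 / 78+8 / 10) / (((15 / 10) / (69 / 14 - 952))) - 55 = -1312.91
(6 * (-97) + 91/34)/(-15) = 19697/510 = 38.62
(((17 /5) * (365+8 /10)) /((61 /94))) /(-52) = -1461371 /39650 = -36.86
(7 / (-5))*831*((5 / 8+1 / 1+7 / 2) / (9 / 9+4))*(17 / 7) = -579207 / 200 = -2896.04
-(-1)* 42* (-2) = -84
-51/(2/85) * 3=-13005/2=-6502.50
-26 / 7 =-3.71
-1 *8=-8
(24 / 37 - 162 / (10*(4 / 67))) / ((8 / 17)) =-3405423 / 5920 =-575.24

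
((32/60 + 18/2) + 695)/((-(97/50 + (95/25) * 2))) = -105680/1431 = -73.85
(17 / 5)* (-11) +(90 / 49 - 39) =-18268 / 245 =-74.56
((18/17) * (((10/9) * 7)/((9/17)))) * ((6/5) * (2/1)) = 37.33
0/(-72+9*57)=0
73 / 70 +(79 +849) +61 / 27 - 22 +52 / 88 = 9458338 / 10395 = 909.89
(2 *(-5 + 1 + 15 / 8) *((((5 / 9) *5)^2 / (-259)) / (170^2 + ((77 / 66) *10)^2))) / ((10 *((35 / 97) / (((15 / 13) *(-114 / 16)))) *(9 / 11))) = -1723205 / 141907252032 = -0.00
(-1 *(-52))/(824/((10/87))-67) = 260/35509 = 0.01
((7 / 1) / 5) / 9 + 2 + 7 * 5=37.16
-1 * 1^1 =-1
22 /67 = 0.33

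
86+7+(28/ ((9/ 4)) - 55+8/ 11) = 5066/ 99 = 51.17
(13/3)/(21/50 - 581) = -50/6699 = -0.01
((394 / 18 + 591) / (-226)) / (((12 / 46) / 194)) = -6153098 / 3051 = -2016.75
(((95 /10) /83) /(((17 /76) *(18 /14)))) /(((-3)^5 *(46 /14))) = -35378 /70974711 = -0.00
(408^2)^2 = 27710263296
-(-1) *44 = 44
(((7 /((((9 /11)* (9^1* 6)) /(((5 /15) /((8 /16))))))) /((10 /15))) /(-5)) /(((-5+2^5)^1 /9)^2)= -77 /21870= -0.00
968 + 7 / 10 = 9687 / 10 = 968.70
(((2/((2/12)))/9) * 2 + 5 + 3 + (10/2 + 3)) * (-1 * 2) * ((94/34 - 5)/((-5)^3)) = -0.67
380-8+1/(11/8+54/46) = 174652/469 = 372.39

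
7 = 7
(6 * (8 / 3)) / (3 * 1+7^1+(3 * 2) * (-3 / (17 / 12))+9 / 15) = -1360 / 179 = -7.60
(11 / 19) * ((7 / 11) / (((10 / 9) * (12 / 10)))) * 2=21 / 38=0.55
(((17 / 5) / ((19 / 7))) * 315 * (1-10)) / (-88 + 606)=-9639 / 1406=-6.86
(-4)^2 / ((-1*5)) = -16 / 5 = -3.20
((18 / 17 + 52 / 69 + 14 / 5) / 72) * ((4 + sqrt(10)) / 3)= 6763 * sqrt(10) / 316710 + 13526 / 158355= 0.15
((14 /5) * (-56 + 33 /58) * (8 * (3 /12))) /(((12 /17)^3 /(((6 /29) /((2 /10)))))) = -110567065 /121104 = -912.99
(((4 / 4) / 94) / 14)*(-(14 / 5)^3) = -98 / 5875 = -0.02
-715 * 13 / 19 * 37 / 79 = -343915 / 1501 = -229.12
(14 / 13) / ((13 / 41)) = 574 / 169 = 3.40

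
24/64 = 3/8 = 0.38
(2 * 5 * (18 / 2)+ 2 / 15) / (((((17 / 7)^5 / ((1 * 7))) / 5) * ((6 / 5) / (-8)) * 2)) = -1590614480 / 12778713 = -124.47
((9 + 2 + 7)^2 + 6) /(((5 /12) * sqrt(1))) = 792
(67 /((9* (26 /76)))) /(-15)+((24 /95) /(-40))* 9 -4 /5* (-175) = 23090153 /166725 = 138.49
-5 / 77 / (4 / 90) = -225 / 154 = -1.46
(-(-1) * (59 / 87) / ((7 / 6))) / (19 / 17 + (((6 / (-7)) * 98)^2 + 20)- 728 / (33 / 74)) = 66198 / 620051117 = 0.00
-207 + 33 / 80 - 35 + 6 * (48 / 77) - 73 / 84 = -630211 / 2640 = -238.72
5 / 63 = 0.08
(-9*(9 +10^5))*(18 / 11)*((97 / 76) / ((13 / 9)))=-543995109 / 418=-1301423.71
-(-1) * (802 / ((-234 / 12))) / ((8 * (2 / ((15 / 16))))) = -2.41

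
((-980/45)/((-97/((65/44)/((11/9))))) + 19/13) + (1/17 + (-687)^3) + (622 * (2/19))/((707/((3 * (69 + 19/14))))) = -79084362046374993664/243904848187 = -324242681.66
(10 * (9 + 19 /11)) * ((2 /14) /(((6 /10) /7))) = 5900 /33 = 178.79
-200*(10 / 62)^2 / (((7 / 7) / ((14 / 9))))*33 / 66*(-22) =770000 / 8649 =89.03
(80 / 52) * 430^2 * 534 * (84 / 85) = 33175497600 / 221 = 150115373.76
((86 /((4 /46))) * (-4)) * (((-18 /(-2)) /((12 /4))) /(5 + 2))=-11868 /7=-1695.43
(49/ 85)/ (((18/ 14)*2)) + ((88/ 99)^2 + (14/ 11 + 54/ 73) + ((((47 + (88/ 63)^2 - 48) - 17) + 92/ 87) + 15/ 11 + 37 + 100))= 1986036209401/ 15712437510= 126.40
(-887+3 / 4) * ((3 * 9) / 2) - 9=-95787 / 8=-11973.38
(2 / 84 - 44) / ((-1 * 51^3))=1847 / 5571342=0.00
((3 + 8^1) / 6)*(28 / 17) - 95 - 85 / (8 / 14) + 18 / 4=-48191 / 204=-236.23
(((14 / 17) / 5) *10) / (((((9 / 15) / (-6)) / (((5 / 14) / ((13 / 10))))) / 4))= -4000 / 221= -18.10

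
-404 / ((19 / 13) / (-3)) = 15756 / 19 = 829.26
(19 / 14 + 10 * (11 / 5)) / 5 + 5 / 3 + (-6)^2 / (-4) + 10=7.34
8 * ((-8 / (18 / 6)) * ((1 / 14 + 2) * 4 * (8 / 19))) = -74.43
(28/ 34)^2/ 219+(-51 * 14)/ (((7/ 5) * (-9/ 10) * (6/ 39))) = 233122046/ 63291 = 3683.34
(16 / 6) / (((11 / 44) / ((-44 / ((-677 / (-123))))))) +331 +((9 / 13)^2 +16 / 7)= 199017164 / 800891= 248.49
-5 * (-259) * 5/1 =6475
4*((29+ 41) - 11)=236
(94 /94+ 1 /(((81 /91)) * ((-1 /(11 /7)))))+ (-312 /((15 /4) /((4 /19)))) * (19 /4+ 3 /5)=-3634922 /38475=-94.47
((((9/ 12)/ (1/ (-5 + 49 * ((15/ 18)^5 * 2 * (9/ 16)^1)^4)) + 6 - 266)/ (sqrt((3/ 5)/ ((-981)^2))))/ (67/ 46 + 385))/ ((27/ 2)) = -63.65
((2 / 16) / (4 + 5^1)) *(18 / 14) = 1 / 56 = 0.02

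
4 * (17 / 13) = 68 / 13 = 5.23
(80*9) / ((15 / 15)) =720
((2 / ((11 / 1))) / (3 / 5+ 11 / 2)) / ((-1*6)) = -10 / 2013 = -0.00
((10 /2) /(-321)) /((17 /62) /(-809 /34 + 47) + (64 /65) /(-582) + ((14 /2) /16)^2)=-65797971200 /851309708393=-0.08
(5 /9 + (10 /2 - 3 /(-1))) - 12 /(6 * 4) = 145 /18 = 8.06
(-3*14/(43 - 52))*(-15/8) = -35/4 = -8.75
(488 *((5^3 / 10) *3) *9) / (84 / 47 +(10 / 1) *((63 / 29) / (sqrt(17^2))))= 636043950 / 11837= 53733.54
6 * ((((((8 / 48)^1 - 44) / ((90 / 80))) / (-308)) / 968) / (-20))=-263 / 6708240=-0.00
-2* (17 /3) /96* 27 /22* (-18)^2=-4131 /88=-46.94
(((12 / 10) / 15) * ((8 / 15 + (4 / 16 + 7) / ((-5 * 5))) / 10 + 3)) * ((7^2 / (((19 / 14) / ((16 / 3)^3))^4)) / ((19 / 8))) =9614549089003041386921984 / 12336567456178125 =779353667.31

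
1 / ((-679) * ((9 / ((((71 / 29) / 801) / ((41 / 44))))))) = -3124 / 5820049179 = -0.00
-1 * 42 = -42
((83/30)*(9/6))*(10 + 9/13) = 11537/260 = 44.37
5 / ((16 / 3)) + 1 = 31 / 16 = 1.94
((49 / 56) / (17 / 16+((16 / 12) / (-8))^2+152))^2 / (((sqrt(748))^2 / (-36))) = -142884 / 90878638675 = -0.00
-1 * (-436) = 436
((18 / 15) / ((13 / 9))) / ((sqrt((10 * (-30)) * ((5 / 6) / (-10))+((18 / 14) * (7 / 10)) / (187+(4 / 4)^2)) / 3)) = 324 * sqrt(22094230) / 3055585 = 0.50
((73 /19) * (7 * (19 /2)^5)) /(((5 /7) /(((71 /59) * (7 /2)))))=231680633849 /18880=12271220.01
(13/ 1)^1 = 13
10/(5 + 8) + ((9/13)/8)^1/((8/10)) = 365/416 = 0.88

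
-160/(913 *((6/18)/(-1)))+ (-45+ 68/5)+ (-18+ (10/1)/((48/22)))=-2426257/54780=-44.29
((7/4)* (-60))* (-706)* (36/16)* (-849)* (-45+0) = 12744614925/2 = 6372307462.50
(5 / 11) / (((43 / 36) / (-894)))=-160920 / 473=-340.21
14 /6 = 7 /3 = 2.33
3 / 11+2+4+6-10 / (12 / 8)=185 / 33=5.61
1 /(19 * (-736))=-1 /13984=-0.00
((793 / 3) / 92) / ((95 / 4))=793 / 6555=0.12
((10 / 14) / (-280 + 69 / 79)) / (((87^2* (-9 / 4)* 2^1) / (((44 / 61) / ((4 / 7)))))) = 8690 / 91630306431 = 0.00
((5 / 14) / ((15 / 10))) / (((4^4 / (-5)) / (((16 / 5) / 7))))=-5 / 2352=-0.00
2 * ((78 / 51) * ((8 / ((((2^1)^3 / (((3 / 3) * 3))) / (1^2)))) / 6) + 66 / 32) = 769 / 136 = 5.65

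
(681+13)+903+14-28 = 1583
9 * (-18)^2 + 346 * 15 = 8106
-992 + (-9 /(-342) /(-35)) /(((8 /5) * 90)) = -189987841 /191520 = -992.00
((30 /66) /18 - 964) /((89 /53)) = -10115951 /17622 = -574.05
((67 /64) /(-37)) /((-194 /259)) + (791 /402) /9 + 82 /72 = 31339013 /22460544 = 1.40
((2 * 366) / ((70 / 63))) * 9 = 29646 / 5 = 5929.20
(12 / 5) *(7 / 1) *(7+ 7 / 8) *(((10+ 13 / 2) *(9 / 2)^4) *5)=286446699 / 64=4475729.67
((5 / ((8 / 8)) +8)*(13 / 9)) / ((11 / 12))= 676 / 33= 20.48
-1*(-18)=18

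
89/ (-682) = -89/ 682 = -0.13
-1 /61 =-0.02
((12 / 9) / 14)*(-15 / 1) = -10 / 7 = -1.43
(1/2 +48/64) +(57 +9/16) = 58.81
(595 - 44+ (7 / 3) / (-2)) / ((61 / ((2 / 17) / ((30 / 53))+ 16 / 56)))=2906419 / 653310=4.45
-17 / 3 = -5.67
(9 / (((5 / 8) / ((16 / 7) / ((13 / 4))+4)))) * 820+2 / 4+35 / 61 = 616578449 / 11102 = 55537.60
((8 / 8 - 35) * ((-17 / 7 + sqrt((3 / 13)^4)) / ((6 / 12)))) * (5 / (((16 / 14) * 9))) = 119425 / 1521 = 78.52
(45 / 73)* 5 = 225 / 73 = 3.08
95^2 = 9025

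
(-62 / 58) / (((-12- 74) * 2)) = 31 / 4988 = 0.01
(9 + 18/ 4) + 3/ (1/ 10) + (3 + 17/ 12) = 47.92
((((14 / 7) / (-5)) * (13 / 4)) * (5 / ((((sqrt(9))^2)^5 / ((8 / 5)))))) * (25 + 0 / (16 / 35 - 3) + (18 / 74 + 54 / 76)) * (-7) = 6641362 / 207557235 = 0.03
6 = 6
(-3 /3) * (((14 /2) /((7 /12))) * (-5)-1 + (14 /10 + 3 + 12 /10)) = 277 /5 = 55.40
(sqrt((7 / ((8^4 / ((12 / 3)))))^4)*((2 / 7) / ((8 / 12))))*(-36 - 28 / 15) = -497 / 655360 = -0.00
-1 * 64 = -64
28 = 28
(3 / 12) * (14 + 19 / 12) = 187 / 48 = 3.90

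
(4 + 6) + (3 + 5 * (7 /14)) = 31 /2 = 15.50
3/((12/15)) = 15/4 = 3.75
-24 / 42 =-4 / 7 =-0.57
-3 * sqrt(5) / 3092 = -0.00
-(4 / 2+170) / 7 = -172 / 7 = -24.57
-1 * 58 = -58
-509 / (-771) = 509 / 771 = 0.66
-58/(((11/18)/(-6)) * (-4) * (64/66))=-2349/16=-146.81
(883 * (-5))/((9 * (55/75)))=-22075/33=-668.94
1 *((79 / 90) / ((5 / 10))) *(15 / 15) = 79 / 45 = 1.76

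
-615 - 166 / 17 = -10621 / 17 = -624.76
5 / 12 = 0.42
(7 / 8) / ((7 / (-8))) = -1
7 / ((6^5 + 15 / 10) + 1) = 14 / 15557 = 0.00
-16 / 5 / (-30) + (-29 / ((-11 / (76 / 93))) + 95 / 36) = 1503811 / 306900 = 4.90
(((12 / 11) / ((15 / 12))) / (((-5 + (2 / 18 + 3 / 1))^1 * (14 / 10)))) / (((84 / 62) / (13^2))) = -377208 / 9163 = -41.17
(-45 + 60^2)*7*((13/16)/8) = 323505/128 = 2527.38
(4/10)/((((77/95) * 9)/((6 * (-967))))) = -73492/231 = -318.15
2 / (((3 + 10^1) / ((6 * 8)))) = 96 / 13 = 7.38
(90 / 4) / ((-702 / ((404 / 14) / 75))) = -101 / 8190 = -0.01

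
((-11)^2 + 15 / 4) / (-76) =-499 / 304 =-1.64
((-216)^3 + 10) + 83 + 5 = -10077598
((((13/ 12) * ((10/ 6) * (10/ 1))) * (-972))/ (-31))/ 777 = 5850/ 8029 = 0.73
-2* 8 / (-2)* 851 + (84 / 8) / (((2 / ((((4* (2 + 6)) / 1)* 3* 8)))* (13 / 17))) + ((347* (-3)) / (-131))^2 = 2709188581 / 223093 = 12143.76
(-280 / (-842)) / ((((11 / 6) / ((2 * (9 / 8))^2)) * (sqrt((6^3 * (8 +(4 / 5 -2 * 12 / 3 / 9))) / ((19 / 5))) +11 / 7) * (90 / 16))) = -100548 / 175286297 +148176 * sqrt(10146) / 1928149267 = 0.01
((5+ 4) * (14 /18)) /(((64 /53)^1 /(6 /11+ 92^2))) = 17271905 /352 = 49067.91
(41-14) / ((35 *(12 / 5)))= 9 / 28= 0.32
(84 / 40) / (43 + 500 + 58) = 0.00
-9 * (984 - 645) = -3051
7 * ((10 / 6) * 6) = 70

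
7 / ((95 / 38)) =14 / 5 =2.80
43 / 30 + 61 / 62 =1124 / 465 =2.42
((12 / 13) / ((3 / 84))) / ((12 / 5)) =140 / 13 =10.77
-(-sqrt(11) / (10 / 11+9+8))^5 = 19487171 * sqrt(11) / 296709280757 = 0.00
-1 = -1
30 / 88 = 15 / 44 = 0.34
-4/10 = -2/5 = -0.40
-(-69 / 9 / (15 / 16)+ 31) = -1027 / 45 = -22.82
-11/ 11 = -1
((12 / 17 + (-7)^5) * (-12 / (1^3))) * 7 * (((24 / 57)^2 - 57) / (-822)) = 82049907674 / 840769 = 97589.12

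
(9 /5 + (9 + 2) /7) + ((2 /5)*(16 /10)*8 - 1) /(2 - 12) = 5179 /1750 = 2.96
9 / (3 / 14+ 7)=126 / 101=1.25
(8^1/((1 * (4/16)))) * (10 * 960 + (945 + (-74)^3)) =-12629728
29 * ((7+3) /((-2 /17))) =-2465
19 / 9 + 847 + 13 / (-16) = 122155 / 144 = 848.30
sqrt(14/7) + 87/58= sqrt(2) + 3/2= 2.91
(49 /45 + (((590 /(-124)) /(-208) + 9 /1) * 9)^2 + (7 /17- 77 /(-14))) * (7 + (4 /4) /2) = 839860623184253 /16963295232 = 49510.46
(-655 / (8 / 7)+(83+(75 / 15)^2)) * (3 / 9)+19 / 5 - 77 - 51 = -33509 / 120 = -279.24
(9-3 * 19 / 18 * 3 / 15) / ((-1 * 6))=-251 / 180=-1.39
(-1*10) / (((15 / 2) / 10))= -40 / 3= -13.33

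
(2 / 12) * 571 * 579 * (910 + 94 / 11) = 556745556 / 11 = 50613232.36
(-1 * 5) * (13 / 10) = -13 / 2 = -6.50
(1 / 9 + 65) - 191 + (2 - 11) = -1214 / 9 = -134.89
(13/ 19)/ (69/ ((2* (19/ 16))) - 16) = 13/ 248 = 0.05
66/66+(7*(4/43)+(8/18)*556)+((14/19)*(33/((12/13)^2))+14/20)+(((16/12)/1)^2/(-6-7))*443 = 217.42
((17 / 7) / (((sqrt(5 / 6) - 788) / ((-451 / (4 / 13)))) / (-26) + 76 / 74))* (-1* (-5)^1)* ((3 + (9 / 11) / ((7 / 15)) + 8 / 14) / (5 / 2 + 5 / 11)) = 367808302350060 / 16914031586627 - 11188867118* sqrt(30) / 118398221106389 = 21.75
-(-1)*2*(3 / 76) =3 / 38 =0.08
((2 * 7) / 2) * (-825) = -5775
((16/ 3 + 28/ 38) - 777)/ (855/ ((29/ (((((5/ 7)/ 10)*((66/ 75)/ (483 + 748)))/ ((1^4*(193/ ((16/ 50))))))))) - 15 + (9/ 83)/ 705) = 1033444280800050875/ 20107540515241764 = 51.40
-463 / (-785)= 463 / 785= 0.59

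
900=900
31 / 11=2.82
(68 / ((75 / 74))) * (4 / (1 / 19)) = 382432 / 75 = 5099.09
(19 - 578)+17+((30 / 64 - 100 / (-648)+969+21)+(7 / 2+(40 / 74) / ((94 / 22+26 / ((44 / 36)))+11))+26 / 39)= 2909526289 / 6425568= 452.80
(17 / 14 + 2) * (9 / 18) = 45 / 28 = 1.61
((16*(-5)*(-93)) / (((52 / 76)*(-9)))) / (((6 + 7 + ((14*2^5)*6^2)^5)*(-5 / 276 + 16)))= -4335040 / 62572424637892426910621683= -0.00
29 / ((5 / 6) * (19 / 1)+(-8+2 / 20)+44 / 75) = 725 / 213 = 3.40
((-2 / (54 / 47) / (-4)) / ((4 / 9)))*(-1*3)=-47 / 16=-2.94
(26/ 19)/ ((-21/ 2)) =-52/ 399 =-0.13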